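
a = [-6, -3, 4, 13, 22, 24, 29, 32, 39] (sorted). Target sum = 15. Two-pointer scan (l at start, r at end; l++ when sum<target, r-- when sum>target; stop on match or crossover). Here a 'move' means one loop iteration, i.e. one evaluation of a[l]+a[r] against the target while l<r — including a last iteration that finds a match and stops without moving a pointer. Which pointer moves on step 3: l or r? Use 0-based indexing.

[0,8] -6+39=33 >15 → r--
[0,7] -6+32=26 >15 → r--
[0,6] -6+29=23 >15 → r--

r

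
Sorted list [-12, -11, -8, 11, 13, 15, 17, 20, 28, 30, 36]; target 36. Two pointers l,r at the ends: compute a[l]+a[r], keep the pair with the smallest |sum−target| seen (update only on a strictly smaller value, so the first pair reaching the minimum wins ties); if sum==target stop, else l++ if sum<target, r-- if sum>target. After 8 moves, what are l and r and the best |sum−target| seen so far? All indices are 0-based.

[0,10] -12+36=24 d=12 * → l++
[1,10] -11+36=25 d=11 * → l++
[2,10] -8+36=28 d=8 * → l++
[3,10] 11+36=47 d=11 → r--
[3,9] 11+30=41 d=5 * → r--
[3,8] 11+28=39 d=3 * → r--
[3,7] 11+20=31 d=5 → l++
[4,7] 13+20=33 d=3 → l++

l=5, r=7, best |Δ|=3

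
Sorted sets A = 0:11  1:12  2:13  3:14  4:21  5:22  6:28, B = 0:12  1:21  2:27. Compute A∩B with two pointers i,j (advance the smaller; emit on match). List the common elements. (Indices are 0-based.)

[i=0,j=0] 11<12 → i++
[i=1,j=0] 12==12 emit → i++,j++
[i=2,j=1] 13<21 → i++
[i=3,j=1] 14<21 → i++
[i=4,j=1] 21==21 emit → i++,j++
[i=5,j=2] 22<27 → i++
[i=6,j=2] 28>27 → j++

intersection = [12, 21]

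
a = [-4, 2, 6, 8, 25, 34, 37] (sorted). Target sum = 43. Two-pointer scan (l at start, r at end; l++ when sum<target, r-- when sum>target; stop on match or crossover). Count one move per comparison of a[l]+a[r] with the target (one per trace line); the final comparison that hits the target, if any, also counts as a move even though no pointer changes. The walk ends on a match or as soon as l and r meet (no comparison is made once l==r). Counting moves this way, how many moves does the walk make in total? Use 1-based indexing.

l=1 r=7: -4+37=33 <43, l++
l=2 r=7: 2+37=39 <43, l++
l=3 r=7: 6+37=43, found

3 moves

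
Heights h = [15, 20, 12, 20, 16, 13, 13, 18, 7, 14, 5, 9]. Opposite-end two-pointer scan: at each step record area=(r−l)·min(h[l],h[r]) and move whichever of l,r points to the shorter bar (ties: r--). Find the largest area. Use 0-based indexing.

[0,11] min(15,9)*11=99 best=99 * → r--
[0,10] min(15,5)*10=50 best=99 → r--
[0,9] min(15,14)*9=126 best=126 * → r--
[0,8] min(15,7)*8=56 best=126 → r--
[0,7] min(15,18)*7=105 best=126 → l++
[1,7] min(20,18)*6=108 best=126 → r--
[1,6] min(20,13)*5=65 best=126 → r--
[1,5] min(20,13)*4=52 best=126 → r--
[1,4] min(20,16)*3=48 best=126 → r--
[1,3] min(20,20)*2=40 best=126 → r--
[1,2] min(20,12)*1=12 best=126 → r--

max area = 126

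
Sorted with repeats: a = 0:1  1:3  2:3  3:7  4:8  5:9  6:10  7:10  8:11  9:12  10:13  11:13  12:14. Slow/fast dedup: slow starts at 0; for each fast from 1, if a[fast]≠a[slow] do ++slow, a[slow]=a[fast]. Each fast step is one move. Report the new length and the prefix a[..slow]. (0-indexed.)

(s=0,f=1) a[fast]=3≠a[slow]=1 write a[1]=3 → slow++,fast++
(s=1,f=2) a[fast]=3=a[slow] dup → fast++
(s=1,f=3) a[fast]=7≠a[slow]=3 write a[2]=7 → slow++,fast++
(s=2,f=4) a[fast]=8≠a[slow]=7 write a[3]=8 → slow++,fast++
(s=3,f=5) a[fast]=9≠a[slow]=8 write a[4]=9 → slow++,fast++
(s=4,f=6) a[fast]=10≠a[slow]=9 write a[5]=10 → slow++,fast++
(s=5,f=7) a[fast]=10=a[slow] dup → fast++
(s=5,f=8) a[fast]=11≠a[slow]=10 write a[6]=11 → slow++,fast++
(s=6,f=9) a[fast]=12≠a[slow]=11 write a[7]=12 → slow++,fast++
(s=7,f=10) a[fast]=13≠a[slow]=12 write a[8]=13 → slow++,fast++
(s=8,f=11) a[fast]=13=a[slow] dup → fast++
(s=8,f=12) a[fast]=14≠a[slow]=13 write a[9]=14 → slow++,fast++

length 10; prefix = [1, 3, 7, 8, 9, 10, 11, 12, 13, 14]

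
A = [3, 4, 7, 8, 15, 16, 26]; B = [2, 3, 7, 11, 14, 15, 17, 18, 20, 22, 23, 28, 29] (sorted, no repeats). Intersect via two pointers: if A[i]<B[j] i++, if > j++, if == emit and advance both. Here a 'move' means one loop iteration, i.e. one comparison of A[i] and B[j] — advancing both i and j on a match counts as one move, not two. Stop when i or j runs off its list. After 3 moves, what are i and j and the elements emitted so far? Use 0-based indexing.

i=2, j=2, emitted=[3]

i=0 j=0: 3>2, j++
i=0 j=1: 3==3 emit, i++,j++
i=1 j=2: 4<7, i++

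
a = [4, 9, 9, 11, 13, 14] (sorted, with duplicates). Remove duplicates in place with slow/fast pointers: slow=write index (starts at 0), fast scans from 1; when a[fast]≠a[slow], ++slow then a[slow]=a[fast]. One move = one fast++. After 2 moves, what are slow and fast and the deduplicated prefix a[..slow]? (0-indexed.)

slow=1, fast=3, prefix=[4, 9]

slow=0 fast=1: a[fast]=9≠a[slow]=4 write a[1]=9, slow++,fast++
slow=1 fast=2: a[fast]=9=a[slow] dup, fast++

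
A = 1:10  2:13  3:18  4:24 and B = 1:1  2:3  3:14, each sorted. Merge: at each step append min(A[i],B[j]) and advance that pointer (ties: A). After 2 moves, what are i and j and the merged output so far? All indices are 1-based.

i=1, j=3, merged so far=[1, 3]

[i=1,j=1] A[i]=10>B[j]=1 take 1 → j++
[i=1,j=2] A[i]=10>B[j]=3 take 3 → j++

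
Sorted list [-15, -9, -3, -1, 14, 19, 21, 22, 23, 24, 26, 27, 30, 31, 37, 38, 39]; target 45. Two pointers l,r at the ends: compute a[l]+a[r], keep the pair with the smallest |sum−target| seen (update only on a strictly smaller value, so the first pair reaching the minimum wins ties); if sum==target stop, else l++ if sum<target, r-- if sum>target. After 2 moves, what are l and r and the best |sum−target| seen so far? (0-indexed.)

[0,16] -15+39=24 d=21 * → l++
[1,16] -9+39=30 d=15 * → l++

l=2, r=16, best |Δ|=15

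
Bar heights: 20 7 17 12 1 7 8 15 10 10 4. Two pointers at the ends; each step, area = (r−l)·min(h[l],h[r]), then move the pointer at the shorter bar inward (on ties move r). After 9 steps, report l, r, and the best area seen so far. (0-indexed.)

l=0, r=1, best area=105

[0,10] min(20,4)*10=40 best=40 * → r--
[0,9] min(20,10)*9=90 best=90 * → r--
[0,8] min(20,10)*8=80 best=90 → r--
[0,7] min(20,15)*7=105 best=105 * → r--
[0,6] min(20,8)*6=48 best=105 → r--
[0,5] min(20,7)*5=35 best=105 → r--
[0,4] min(20,1)*4=4 best=105 → r--
[0,3] min(20,12)*3=36 best=105 → r--
[0,2] min(20,17)*2=34 best=105 → r--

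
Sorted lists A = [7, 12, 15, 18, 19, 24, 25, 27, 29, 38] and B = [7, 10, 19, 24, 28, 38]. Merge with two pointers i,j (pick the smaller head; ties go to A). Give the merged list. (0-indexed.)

[7, 7, 10, 12, 15, 18, 19, 19, 24, 24, 25, 27, 28, 29, 38, 38]

i=0 j=0: A[i]=7<=B[j]=7 take 7, i++
i=1 j=0: A[i]=12>B[j]=7 take 7, j++
i=1 j=1: A[i]=12>B[j]=10 take 10, j++
i=1 j=2: A[i]=12<=B[j]=19 take 12, i++
i=2 j=2: A[i]=15<=B[j]=19 take 15, i++
i=3 j=2: A[i]=18<=B[j]=19 take 18, i++
i=4 j=2: A[i]=19<=B[j]=19 take 19, i++
i=5 j=2: A[i]=24>B[j]=19 take 19, j++
i=5 j=3: A[i]=24<=B[j]=24 take 24, i++
i=6 j=3: A[i]=25>B[j]=24 take 24, j++
i=6 j=4: A[i]=25<=B[j]=28 take 25, i++
i=7 j=4: A[i]=27<=B[j]=28 take 27, i++
i=8 j=4: A[i]=29>B[j]=28 take 28, j++
i=8 j=5: A[i]=29<=B[j]=38 take 29, i++
i=9 j=5: A[i]=38<=B[j]=38 take 38, i++
i=10 j=5: A done, take B[j]=38, j++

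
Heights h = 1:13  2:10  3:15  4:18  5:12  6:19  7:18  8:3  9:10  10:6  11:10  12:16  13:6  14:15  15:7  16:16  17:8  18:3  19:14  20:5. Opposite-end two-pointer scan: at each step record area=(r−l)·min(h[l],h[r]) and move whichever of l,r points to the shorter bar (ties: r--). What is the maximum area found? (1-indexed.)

max area = 234

l=1 r=20: min(13,5)*19=95 best=95 *, r--
l=1 r=19: min(13,14)*18=234 best=234 *, l++
l=2 r=19: min(10,14)*17=170 best=234, l++
l=3 r=19: min(15,14)*16=224 best=234, r--
l=3 r=18: min(15,3)*15=45 best=234, r--
l=3 r=17: min(15,8)*14=112 best=234, r--
l=3 r=16: min(15,16)*13=195 best=234, l++
l=4 r=16: min(18,16)*12=192 best=234, r--
l=4 r=15: min(18,7)*11=77 best=234, r--
l=4 r=14: min(18,15)*10=150 best=234, r--
l=4 r=13: min(18,6)*9=54 best=234, r--
l=4 r=12: min(18,16)*8=128 best=234, r--
l=4 r=11: min(18,10)*7=70 best=234, r--
l=4 r=10: min(18,6)*6=36 best=234, r--
l=4 r=9: min(18,10)*5=50 best=234, r--
l=4 r=8: min(18,3)*4=12 best=234, r--
l=4 r=7: min(18,18)*3=54 best=234, r--
l=4 r=6: min(18,19)*2=36 best=234, l++
l=5 r=6: min(12,19)*1=12 best=234, l++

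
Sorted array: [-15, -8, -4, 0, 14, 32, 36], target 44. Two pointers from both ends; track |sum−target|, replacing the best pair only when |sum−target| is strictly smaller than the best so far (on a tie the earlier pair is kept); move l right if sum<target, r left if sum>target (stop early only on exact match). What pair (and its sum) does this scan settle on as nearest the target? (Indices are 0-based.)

l=0 r=6: -15+36=21 d=23 *, l++
l=1 r=6: -8+36=28 d=16 *, l++
l=2 r=6: -4+36=32 d=12 *, l++
l=3 r=6: 0+36=36 d=8 *, l++
l=4 r=6: 14+36=50 d=6 *, r--
l=4 r=5: 14+32=46 d=2 *, r--

pair (14, 32) with sum 46 (|Δ|=2)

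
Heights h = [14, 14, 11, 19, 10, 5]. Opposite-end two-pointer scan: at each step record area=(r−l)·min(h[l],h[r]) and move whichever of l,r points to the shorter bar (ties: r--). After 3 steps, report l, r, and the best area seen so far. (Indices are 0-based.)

l=0 r=5: min(14,5)*5=25 best=25 *, r--
l=0 r=4: min(14,10)*4=40 best=40 *, r--
l=0 r=3: min(14,19)*3=42 best=42 *, l++

l=1, r=3, best area=42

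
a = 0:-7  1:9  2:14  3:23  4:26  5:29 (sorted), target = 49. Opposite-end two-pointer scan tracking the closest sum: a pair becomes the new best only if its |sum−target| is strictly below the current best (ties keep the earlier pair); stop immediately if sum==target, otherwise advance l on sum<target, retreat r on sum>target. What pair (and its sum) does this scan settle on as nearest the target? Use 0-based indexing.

pair (23, 26) with sum 49 (|Δ|=0)

[0,5] -7+29=22 d=27 * → l++
[1,5] 9+29=38 d=11 * → l++
[2,5] 14+29=43 d=6 * → l++
[3,5] 23+29=52 d=3 * → r--
[3,4] 23+26=49 d=0 * → stop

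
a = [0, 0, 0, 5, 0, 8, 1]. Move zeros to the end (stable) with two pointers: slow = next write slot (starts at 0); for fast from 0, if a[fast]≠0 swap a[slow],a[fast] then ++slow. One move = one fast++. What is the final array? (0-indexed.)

slow=0 fast=0: a[fast]=0, fast++
slow=0 fast=1: a[fast]=0, fast++
slow=0 fast=2: a[fast]=0, fast++
slow=0 fast=3: a[fast]=5≠0 swap→a[0]=5, slow++,fast++
slow=1 fast=4: a[fast]=0, fast++
slow=1 fast=5: a[fast]=8≠0 swap→a[1]=8, slow++,fast++
slow=2 fast=6: a[fast]=1≠0 swap→a[2]=1, slow++,fast++

[5, 8, 1, 0, 0, 0, 0]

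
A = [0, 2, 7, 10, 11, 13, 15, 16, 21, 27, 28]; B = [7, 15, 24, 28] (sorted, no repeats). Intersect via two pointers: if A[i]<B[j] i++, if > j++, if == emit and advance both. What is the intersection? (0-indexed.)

i=0 j=0: 0<7, i++
i=1 j=0: 2<7, i++
i=2 j=0: 7==7 emit, i++,j++
i=3 j=1: 10<15, i++
i=4 j=1: 11<15, i++
i=5 j=1: 13<15, i++
i=6 j=1: 15==15 emit, i++,j++
i=7 j=2: 16<24, i++
i=8 j=2: 21<24, i++
i=9 j=2: 27>24, j++
i=9 j=3: 27<28, i++
i=10 j=3: 28==28 emit, i++,j++

intersection = [7, 15, 28]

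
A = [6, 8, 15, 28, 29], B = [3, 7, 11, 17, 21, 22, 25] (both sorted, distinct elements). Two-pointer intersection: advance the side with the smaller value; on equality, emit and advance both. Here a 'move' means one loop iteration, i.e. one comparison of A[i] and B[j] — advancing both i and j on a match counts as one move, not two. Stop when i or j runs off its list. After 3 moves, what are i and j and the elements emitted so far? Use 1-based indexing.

[i=1,j=1] 6>3 → j++
[i=1,j=2] 6<7 → i++
[i=2,j=2] 8>7 → j++

i=2, j=3, emitted=[]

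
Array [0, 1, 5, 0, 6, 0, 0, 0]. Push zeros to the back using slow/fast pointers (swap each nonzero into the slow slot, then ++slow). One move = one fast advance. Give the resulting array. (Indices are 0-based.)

[1, 5, 6, 0, 0, 0, 0, 0]

slow=0 fast=0: a[fast]=0, fast++
slow=0 fast=1: a[fast]=1≠0 swap→a[0]=1, slow++,fast++
slow=1 fast=2: a[fast]=5≠0 swap→a[1]=5, slow++,fast++
slow=2 fast=3: a[fast]=0, fast++
slow=2 fast=4: a[fast]=6≠0 swap→a[2]=6, slow++,fast++
slow=3 fast=5: a[fast]=0, fast++
slow=3 fast=6: a[fast]=0, fast++
slow=3 fast=7: a[fast]=0, fast++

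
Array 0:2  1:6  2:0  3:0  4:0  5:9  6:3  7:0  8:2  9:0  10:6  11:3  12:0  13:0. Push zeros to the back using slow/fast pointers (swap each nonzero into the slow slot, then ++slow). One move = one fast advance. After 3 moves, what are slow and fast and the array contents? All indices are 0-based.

slow=0 fast=0: a[fast]=2≠0 swap→a[0]=2, slow++,fast++
slow=1 fast=1: a[fast]=6≠0 swap→a[1]=6, slow++,fast++
slow=2 fast=2: a[fast]=0, fast++

slow=2, fast=3, a=[2, 6, 0, 0, 0, 9, 3, 0, 2, 0, 6, 3, 0, 0]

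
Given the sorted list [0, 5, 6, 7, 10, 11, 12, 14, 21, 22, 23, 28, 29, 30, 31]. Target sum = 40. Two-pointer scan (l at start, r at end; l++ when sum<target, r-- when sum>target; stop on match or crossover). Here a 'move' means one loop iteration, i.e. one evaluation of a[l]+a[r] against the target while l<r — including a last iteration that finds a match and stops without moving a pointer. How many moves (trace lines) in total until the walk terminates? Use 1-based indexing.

6 moves

[1,15] 0+31=31 <40 → l++
[2,15] 5+31=36 <40 → l++
[3,15] 6+31=37 <40 → l++
[4,15] 7+31=38 <40 → l++
[5,15] 10+31=41 >40 → r--
[5,14] 10+30=40 → found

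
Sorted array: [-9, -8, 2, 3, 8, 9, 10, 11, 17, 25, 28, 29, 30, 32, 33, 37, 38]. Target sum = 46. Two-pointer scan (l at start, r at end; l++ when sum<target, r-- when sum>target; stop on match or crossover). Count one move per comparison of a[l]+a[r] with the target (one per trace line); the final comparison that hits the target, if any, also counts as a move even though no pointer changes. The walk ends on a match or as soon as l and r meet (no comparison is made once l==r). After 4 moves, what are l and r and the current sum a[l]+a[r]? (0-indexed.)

l=4, r=16, sum=46

[0,16] -9+38=29 <46 → l++
[1,16] -8+38=30 <46 → l++
[2,16] 2+38=40 <46 → l++
[3,16] 3+38=41 <46 → l++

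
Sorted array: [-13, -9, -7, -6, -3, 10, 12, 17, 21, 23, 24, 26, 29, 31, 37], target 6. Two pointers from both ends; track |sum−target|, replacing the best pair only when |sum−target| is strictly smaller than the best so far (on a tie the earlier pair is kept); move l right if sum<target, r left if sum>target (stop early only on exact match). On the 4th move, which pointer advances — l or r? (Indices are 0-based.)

l=0 r=14: -13+37=24 d=18 *, r--
l=0 r=13: -13+31=18 d=12 *, r--
l=0 r=12: -13+29=16 d=10 *, r--
l=0 r=11: -13+26=13 d=7 *, r--

r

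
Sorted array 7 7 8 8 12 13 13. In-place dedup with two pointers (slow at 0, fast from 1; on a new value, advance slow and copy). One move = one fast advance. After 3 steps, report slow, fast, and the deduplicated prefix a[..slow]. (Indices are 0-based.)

slow=0 fast=1: a[fast]=7=a[slow] dup, fast++
slow=0 fast=2: a[fast]=8≠a[slow]=7 write a[1]=8, slow++,fast++
slow=1 fast=3: a[fast]=8=a[slow] dup, fast++

slow=1, fast=4, prefix=[7, 8]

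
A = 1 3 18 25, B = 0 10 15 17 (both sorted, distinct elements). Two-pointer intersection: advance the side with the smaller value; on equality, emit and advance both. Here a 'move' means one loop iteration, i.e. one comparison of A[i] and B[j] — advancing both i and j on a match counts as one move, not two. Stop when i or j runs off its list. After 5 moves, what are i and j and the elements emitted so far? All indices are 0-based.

i=2, j=3, emitted=[]

[i=0,j=0] 1>0 → j++
[i=0,j=1] 1<10 → i++
[i=1,j=1] 3<10 → i++
[i=2,j=1] 18>10 → j++
[i=2,j=2] 18>15 → j++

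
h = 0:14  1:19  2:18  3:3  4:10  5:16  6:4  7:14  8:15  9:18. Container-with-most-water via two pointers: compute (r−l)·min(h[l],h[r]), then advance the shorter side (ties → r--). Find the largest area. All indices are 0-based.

l=0 r=9: min(14,18)*9=126 best=126 *, l++
l=1 r=9: min(19,18)*8=144 best=144 *, r--
l=1 r=8: min(19,15)*7=105 best=144, r--
l=1 r=7: min(19,14)*6=84 best=144, r--
l=1 r=6: min(19,4)*5=20 best=144, r--
l=1 r=5: min(19,16)*4=64 best=144, r--
l=1 r=4: min(19,10)*3=30 best=144, r--
l=1 r=3: min(19,3)*2=6 best=144, r--
l=1 r=2: min(19,18)*1=18 best=144, r--

max area = 144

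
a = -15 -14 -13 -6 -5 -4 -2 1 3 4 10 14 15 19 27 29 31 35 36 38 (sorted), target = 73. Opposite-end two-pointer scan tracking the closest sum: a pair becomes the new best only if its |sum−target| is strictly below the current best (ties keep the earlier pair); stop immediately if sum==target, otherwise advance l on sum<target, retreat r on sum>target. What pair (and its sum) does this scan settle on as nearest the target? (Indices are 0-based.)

pair (35, 38) with sum 73 (|Δ|=0)

[0,19] -15+38=23 d=50 * → l++
[1,19] -14+38=24 d=49 * → l++
[2,19] -13+38=25 d=48 * → l++
[3,19] -6+38=32 d=41 * → l++
[4,19] -5+38=33 d=40 * → l++
[5,19] -4+38=34 d=39 * → l++
[6,19] -2+38=36 d=37 * → l++
[7,19] 1+38=39 d=34 * → l++
[8,19] 3+38=41 d=32 * → l++
[9,19] 4+38=42 d=31 * → l++
[10,19] 10+38=48 d=25 * → l++
[11,19] 14+38=52 d=21 * → l++
[12,19] 15+38=53 d=20 * → l++
[13,19] 19+38=57 d=16 * → l++
[14,19] 27+38=65 d=8 * → l++
[15,19] 29+38=67 d=6 * → l++
[16,19] 31+38=69 d=4 * → l++
[17,19] 35+38=73 d=0 * → stop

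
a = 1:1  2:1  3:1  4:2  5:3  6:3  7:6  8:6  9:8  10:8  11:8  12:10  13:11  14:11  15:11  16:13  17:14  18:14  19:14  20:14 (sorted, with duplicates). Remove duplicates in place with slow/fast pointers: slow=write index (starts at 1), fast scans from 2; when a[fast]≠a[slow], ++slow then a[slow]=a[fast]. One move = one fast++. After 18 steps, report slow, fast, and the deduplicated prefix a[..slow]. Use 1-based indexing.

slow=1 fast=2: a[fast]=1=a[slow] dup, fast++
slow=1 fast=3: a[fast]=1=a[slow] dup, fast++
slow=1 fast=4: a[fast]=2≠a[slow]=1 write a[2]=2, slow++,fast++
slow=2 fast=5: a[fast]=3≠a[slow]=2 write a[3]=3, slow++,fast++
slow=3 fast=6: a[fast]=3=a[slow] dup, fast++
slow=3 fast=7: a[fast]=6≠a[slow]=3 write a[4]=6, slow++,fast++
slow=4 fast=8: a[fast]=6=a[slow] dup, fast++
slow=4 fast=9: a[fast]=8≠a[slow]=6 write a[5]=8, slow++,fast++
slow=5 fast=10: a[fast]=8=a[slow] dup, fast++
slow=5 fast=11: a[fast]=8=a[slow] dup, fast++
slow=5 fast=12: a[fast]=10≠a[slow]=8 write a[6]=10, slow++,fast++
slow=6 fast=13: a[fast]=11≠a[slow]=10 write a[7]=11, slow++,fast++
slow=7 fast=14: a[fast]=11=a[slow] dup, fast++
slow=7 fast=15: a[fast]=11=a[slow] dup, fast++
slow=7 fast=16: a[fast]=13≠a[slow]=11 write a[8]=13, slow++,fast++
slow=8 fast=17: a[fast]=14≠a[slow]=13 write a[9]=14, slow++,fast++
slow=9 fast=18: a[fast]=14=a[slow] dup, fast++
slow=9 fast=19: a[fast]=14=a[slow] dup, fast++

slow=9, fast=20, prefix=[1, 2, 3, 6, 8, 10, 11, 13, 14]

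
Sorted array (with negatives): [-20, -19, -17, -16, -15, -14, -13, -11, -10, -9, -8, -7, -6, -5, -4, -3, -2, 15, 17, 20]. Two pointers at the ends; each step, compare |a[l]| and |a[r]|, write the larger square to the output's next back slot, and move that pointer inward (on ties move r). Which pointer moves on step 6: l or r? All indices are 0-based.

l

[0,19] |-20|<=|20| out[19]=400 → r--
[0,18] |-20|>|17| out[18]=400 → l++
[1,18] |-19|>|17| out[17]=361 → l++
[2,18] |-17|<=|17| out[16]=289 → r--
[2,17] |-17|>|15| out[15]=289 → l++
[3,17] |-16|>|15| out[14]=256 → l++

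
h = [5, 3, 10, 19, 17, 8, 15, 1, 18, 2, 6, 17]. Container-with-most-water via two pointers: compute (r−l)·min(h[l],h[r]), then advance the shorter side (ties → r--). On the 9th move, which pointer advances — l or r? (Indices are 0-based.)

r

l=0 r=11: min(5,17)*11=55 best=55 *, l++
l=1 r=11: min(3,17)*10=30 best=55, l++
l=2 r=11: min(10,17)*9=90 best=90 *, l++
l=3 r=11: min(19,17)*8=136 best=136 *, r--
l=3 r=10: min(19,6)*7=42 best=136, r--
l=3 r=9: min(19,2)*6=12 best=136, r--
l=3 r=8: min(19,18)*5=90 best=136, r--
l=3 r=7: min(19,1)*4=4 best=136, r--
l=3 r=6: min(19,15)*3=45 best=136, r--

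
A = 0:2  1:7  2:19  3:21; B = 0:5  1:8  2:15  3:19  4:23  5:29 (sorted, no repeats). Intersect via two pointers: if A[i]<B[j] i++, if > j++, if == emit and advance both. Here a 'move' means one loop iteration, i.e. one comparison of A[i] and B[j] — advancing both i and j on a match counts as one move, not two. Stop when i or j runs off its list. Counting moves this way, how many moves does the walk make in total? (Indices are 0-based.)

7 moves

i=0 j=0: 2<5, i++
i=1 j=0: 7>5, j++
i=1 j=1: 7<8, i++
i=2 j=1: 19>8, j++
i=2 j=2: 19>15, j++
i=2 j=3: 19==19 emit, i++,j++
i=3 j=4: 21<23, i++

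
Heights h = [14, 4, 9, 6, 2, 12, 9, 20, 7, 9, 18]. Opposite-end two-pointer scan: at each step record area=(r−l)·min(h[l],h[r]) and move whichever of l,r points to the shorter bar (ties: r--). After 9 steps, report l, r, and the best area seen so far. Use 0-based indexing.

[0,10] min(14,18)*10=140 best=140 * → l++
[1,10] min(4,18)*9=36 best=140 → l++
[2,10] min(9,18)*8=72 best=140 → l++
[3,10] min(6,18)*7=42 best=140 → l++
[4,10] min(2,18)*6=12 best=140 → l++
[5,10] min(12,18)*5=60 best=140 → l++
[6,10] min(9,18)*4=36 best=140 → l++
[7,10] min(20,18)*3=54 best=140 → r--
[7,9] min(20,9)*2=18 best=140 → r--

l=7, r=8, best area=140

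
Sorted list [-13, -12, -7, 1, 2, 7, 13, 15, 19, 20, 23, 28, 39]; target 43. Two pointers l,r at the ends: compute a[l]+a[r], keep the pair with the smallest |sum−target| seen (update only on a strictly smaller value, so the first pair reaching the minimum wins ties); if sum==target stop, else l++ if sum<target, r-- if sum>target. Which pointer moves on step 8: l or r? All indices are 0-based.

l

[0,12] -13+39=26 d=17 * → l++
[1,12] -12+39=27 d=16 * → l++
[2,12] -7+39=32 d=11 * → l++
[3,12] 1+39=40 d=3 * → l++
[4,12] 2+39=41 d=2 * → l++
[5,12] 7+39=46 d=3 → r--
[5,11] 7+28=35 d=8 → l++
[6,11] 13+28=41 d=2 → l++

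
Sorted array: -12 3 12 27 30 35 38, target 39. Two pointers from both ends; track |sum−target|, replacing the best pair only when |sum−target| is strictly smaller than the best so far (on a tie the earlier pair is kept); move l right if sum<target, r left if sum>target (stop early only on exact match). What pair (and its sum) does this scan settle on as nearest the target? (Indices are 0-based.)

pair (12, 27) with sum 39 (|Δ|=0)

l=0 r=6: -12+38=26 d=13 *, l++
l=1 r=6: 3+38=41 d=2 *, r--
l=1 r=5: 3+35=38 d=1 *, l++
l=2 r=5: 12+35=47 d=8, r--
l=2 r=4: 12+30=42 d=3, r--
l=2 r=3: 12+27=39 d=0 *, stop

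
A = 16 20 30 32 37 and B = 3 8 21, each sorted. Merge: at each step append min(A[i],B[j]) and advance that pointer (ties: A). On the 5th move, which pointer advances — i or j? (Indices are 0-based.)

i=0 j=0: A[i]=16>B[j]=3 take 3, j++
i=0 j=1: A[i]=16>B[j]=8 take 8, j++
i=0 j=2: A[i]=16<=B[j]=21 take 16, i++
i=1 j=2: A[i]=20<=B[j]=21 take 20, i++
i=2 j=2: A[i]=30>B[j]=21 take 21, j++

j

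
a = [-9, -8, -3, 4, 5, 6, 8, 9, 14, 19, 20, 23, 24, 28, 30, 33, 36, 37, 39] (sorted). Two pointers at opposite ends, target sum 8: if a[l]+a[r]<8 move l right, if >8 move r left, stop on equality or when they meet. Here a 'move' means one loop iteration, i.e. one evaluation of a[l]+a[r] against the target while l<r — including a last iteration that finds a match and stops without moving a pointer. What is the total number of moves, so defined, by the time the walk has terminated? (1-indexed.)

18 moves

l=1 r=19: -9+39=30 >8, r--
l=1 r=18: -9+37=28 >8, r--
l=1 r=17: -9+36=27 >8, r--
l=1 r=16: -9+33=24 >8, r--
l=1 r=15: -9+30=21 >8, r--
l=1 r=14: -9+28=19 >8, r--
l=1 r=13: -9+24=15 >8, r--
l=1 r=12: -9+23=14 >8, r--
l=1 r=11: -9+20=11 >8, r--
l=1 r=10: -9+19=10 >8, r--
l=1 r=9: -9+14=5 <8, l++
l=2 r=9: -8+14=6 <8, l++
l=3 r=9: -3+14=11 >8, r--
l=3 r=8: -3+9=6 <8, l++
l=4 r=8: 4+9=13 >8, r--
l=4 r=7: 4+8=12 >8, r--
l=4 r=6: 4+6=10 >8, r--
l=4 r=5: 4+5=9 >8, r--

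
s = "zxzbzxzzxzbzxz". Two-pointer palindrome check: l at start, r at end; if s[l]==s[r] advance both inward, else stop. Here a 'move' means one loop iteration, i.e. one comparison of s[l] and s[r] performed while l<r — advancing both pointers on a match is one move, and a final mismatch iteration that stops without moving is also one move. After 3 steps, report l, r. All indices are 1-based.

l=1 r=14: 'z'=='z', l++,r--
l=2 r=13: 'x'=='x', l++,r--
l=3 r=12: 'z'=='z', l++,r--

l=4, r=11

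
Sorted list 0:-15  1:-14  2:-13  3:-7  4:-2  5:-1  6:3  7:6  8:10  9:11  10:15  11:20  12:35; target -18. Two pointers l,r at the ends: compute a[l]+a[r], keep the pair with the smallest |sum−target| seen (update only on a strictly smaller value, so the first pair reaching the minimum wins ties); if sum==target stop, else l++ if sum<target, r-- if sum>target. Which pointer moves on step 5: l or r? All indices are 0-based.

r

l=0 r=12: -15+35=20 d=38 *, r--
l=0 r=11: -15+20=5 d=23 *, r--
l=0 r=10: -15+15=0 d=18 *, r--
l=0 r=9: -15+11=-4 d=14 *, r--
l=0 r=8: -15+10=-5 d=13 *, r--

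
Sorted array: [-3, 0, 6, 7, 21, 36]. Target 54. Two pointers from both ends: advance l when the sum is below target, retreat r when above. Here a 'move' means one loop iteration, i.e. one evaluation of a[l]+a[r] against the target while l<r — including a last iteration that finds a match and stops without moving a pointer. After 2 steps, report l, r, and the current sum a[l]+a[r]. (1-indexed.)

l=3, r=6, sum=42

l=1 r=6: -3+36=33 <54, l++
l=2 r=6: 0+36=36 <54, l++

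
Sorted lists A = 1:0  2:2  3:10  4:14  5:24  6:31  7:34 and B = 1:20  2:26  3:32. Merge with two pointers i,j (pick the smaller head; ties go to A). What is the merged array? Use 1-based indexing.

[0, 2, 10, 14, 20, 24, 26, 31, 32, 34]

i=1 j=1: A[i]=0<=B[j]=20 take 0, i++
i=2 j=1: A[i]=2<=B[j]=20 take 2, i++
i=3 j=1: A[i]=10<=B[j]=20 take 10, i++
i=4 j=1: A[i]=14<=B[j]=20 take 14, i++
i=5 j=1: A[i]=24>B[j]=20 take 20, j++
i=5 j=2: A[i]=24<=B[j]=26 take 24, i++
i=6 j=2: A[i]=31>B[j]=26 take 26, j++
i=6 j=3: A[i]=31<=B[j]=32 take 31, i++
i=7 j=3: A[i]=34>B[j]=32 take 32, j++
i=7 j=4: B done, take A[i]=34, i++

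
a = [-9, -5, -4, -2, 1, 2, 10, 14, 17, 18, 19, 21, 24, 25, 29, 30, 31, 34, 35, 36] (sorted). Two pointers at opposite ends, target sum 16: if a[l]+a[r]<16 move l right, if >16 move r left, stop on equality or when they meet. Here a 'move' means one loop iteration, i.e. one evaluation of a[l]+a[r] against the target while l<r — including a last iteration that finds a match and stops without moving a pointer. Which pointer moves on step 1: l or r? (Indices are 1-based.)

r

l=1 r=20: -9+36=27 >16, r--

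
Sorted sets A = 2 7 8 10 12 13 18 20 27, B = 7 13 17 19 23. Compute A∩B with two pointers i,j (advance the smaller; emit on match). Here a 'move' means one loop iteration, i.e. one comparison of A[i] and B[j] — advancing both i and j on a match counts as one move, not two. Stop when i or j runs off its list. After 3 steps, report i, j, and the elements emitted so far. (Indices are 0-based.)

i=3, j=1, emitted=[7]

i=0 j=0: 2<7, i++
i=1 j=0: 7==7 emit, i++,j++
i=2 j=1: 8<13, i++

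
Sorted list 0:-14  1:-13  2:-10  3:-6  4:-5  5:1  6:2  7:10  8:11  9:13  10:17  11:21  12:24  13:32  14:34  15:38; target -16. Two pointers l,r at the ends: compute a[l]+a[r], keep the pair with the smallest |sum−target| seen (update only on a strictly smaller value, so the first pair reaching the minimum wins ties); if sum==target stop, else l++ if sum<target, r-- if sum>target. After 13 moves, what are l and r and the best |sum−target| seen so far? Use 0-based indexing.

l=0 r=15: -14+38=24 d=40 *, r--
l=0 r=14: -14+34=20 d=36 *, r--
l=0 r=13: -14+32=18 d=34 *, r--
l=0 r=12: -14+24=10 d=26 *, r--
l=0 r=11: -14+21=7 d=23 *, r--
l=0 r=10: -14+17=3 d=19 *, r--
l=0 r=9: -14+13=-1 d=15 *, r--
l=0 r=8: -14+11=-3 d=13 *, r--
l=0 r=7: -14+10=-4 d=12 *, r--
l=0 r=6: -14+2=-12 d=4 *, r--
l=0 r=5: -14+1=-13 d=3 *, r--
l=0 r=4: -14+-5=-19 d=3, l++
l=1 r=4: -13+-5=-18 d=2 *, l++

l=2, r=4, best |Δ|=2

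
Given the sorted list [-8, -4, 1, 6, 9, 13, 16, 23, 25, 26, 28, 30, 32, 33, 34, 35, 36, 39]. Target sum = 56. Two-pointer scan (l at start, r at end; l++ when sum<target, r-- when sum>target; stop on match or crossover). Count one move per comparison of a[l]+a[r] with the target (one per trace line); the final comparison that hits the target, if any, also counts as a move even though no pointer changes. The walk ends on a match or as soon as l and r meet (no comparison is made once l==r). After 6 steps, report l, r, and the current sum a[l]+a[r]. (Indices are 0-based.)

[0,17] -8+39=31 <56 → l++
[1,17] -4+39=35 <56 → l++
[2,17] 1+39=40 <56 → l++
[3,17] 6+39=45 <56 → l++
[4,17] 9+39=48 <56 → l++
[5,17] 13+39=52 <56 → l++

l=6, r=17, sum=55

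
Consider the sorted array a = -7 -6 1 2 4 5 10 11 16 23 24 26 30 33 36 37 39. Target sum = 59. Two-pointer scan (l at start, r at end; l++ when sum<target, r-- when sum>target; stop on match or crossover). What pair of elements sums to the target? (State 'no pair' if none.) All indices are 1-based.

[1,17] -7+39=32 <59 → l++
[2,17] -6+39=33 <59 → l++
[3,17] 1+39=40 <59 → l++
[4,17] 2+39=41 <59 → l++
[5,17] 4+39=43 <59 → l++
[6,17] 5+39=44 <59 → l++
[7,17] 10+39=49 <59 → l++
[8,17] 11+39=50 <59 → l++
[9,17] 16+39=55 <59 → l++
[10,17] 23+39=62 >59 → r--
[10,16] 23+37=60 >59 → r--
[10,15] 23+36=59 → found

(23, 36)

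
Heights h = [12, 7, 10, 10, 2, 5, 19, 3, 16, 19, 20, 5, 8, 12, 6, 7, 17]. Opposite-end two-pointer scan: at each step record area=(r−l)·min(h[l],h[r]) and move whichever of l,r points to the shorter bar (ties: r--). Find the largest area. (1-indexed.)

max area = 192

l=1 r=17: min(12,17)*16=192 best=192 *, l++
l=2 r=17: min(7,17)*15=105 best=192, l++
l=3 r=17: min(10,17)*14=140 best=192, l++
l=4 r=17: min(10,17)*13=130 best=192, l++
l=5 r=17: min(2,17)*12=24 best=192, l++
l=6 r=17: min(5,17)*11=55 best=192, l++
l=7 r=17: min(19,17)*10=170 best=192, r--
l=7 r=16: min(19,7)*9=63 best=192, r--
l=7 r=15: min(19,6)*8=48 best=192, r--
l=7 r=14: min(19,12)*7=84 best=192, r--
l=7 r=13: min(19,8)*6=48 best=192, r--
l=7 r=12: min(19,5)*5=25 best=192, r--
l=7 r=11: min(19,20)*4=76 best=192, l++
l=8 r=11: min(3,20)*3=9 best=192, l++
l=9 r=11: min(16,20)*2=32 best=192, l++
l=10 r=11: min(19,20)*1=19 best=192, l++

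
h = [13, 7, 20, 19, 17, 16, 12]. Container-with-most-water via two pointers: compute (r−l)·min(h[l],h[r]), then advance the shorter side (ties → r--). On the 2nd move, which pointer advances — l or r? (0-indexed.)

l=0 r=6: min(13,12)*6=72 best=72 *, r--
l=0 r=5: min(13,16)*5=65 best=72, l++

l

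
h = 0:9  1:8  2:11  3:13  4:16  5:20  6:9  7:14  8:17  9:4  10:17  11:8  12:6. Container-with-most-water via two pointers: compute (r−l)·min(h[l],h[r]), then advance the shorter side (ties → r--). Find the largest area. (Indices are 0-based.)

max area = 96

l=0 r=12: min(9,6)*12=72 best=72 *, r--
l=0 r=11: min(9,8)*11=88 best=88 *, r--
l=0 r=10: min(9,17)*10=90 best=90 *, l++
l=1 r=10: min(8,17)*9=72 best=90, l++
l=2 r=10: min(11,17)*8=88 best=90, l++
l=3 r=10: min(13,17)*7=91 best=91 *, l++
l=4 r=10: min(16,17)*6=96 best=96 *, l++
l=5 r=10: min(20,17)*5=85 best=96, r--
l=5 r=9: min(20,4)*4=16 best=96, r--
l=5 r=8: min(20,17)*3=51 best=96, r--
l=5 r=7: min(20,14)*2=28 best=96, r--
l=5 r=6: min(20,9)*1=9 best=96, r--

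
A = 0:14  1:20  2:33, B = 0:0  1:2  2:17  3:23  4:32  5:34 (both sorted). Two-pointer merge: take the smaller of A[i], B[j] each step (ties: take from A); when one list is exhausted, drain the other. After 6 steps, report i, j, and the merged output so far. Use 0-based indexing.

i=0 j=0: A[i]=14>B[j]=0 take 0, j++
i=0 j=1: A[i]=14>B[j]=2 take 2, j++
i=0 j=2: A[i]=14<=B[j]=17 take 14, i++
i=1 j=2: A[i]=20>B[j]=17 take 17, j++
i=1 j=3: A[i]=20<=B[j]=23 take 20, i++
i=2 j=3: A[i]=33>B[j]=23 take 23, j++

i=2, j=4, merged so far=[0, 2, 14, 17, 20, 23]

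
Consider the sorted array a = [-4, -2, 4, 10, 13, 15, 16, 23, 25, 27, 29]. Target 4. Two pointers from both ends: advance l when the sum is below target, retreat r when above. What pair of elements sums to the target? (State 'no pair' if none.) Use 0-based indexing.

l=0 r=10: -4+29=25 >4, r--
l=0 r=9: -4+27=23 >4, r--
l=0 r=8: -4+25=21 >4, r--
l=0 r=7: -4+23=19 >4, r--
l=0 r=6: -4+16=12 >4, r--
l=0 r=5: -4+15=11 >4, r--
l=0 r=4: -4+13=9 >4, r--
l=0 r=3: -4+10=6 >4, r--
l=0 r=2: -4+4=0 <4, l++
l=1 r=2: -2+4=2 <4, l++

no pair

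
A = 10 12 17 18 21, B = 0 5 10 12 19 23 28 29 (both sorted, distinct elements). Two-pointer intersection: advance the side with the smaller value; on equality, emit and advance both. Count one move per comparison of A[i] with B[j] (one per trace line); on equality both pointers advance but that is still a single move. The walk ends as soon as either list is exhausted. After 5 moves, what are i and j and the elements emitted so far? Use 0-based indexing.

i=3, j=4, emitted=[10, 12]

[i=0,j=0] 10>0 → j++
[i=0,j=1] 10>5 → j++
[i=0,j=2] 10==10 emit → i++,j++
[i=1,j=3] 12==12 emit → i++,j++
[i=2,j=4] 17<19 → i++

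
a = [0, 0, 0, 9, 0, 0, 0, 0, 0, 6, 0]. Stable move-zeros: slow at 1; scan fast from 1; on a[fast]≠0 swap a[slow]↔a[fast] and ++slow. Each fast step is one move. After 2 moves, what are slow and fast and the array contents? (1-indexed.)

(s=1,f=1) a[fast]=0 → fast++
(s=1,f=2) a[fast]=0 → fast++

slow=1, fast=3, a=[0, 0, 0, 9, 0, 0, 0, 0, 0, 6, 0]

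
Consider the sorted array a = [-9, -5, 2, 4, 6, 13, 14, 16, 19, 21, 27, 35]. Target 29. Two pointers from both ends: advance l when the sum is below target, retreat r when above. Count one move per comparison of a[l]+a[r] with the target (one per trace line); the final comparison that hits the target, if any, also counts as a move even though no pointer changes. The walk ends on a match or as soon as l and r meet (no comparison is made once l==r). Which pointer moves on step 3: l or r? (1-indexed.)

l

l=1 r=12: -9+35=26 <29, l++
l=2 r=12: -5+35=30 >29, r--
l=2 r=11: -5+27=22 <29, l++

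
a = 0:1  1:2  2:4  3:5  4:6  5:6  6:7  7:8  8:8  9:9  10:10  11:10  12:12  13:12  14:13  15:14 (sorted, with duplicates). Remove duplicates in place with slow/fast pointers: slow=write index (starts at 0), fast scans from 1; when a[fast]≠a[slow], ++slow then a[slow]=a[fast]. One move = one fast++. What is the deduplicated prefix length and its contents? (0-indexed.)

length 12; prefix = [1, 2, 4, 5, 6, 7, 8, 9, 10, 12, 13, 14]

slow=0 fast=1: a[fast]=2≠a[slow]=1 write a[1]=2, slow++,fast++
slow=1 fast=2: a[fast]=4≠a[slow]=2 write a[2]=4, slow++,fast++
slow=2 fast=3: a[fast]=5≠a[slow]=4 write a[3]=5, slow++,fast++
slow=3 fast=4: a[fast]=6≠a[slow]=5 write a[4]=6, slow++,fast++
slow=4 fast=5: a[fast]=6=a[slow] dup, fast++
slow=4 fast=6: a[fast]=7≠a[slow]=6 write a[5]=7, slow++,fast++
slow=5 fast=7: a[fast]=8≠a[slow]=7 write a[6]=8, slow++,fast++
slow=6 fast=8: a[fast]=8=a[slow] dup, fast++
slow=6 fast=9: a[fast]=9≠a[slow]=8 write a[7]=9, slow++,fast++
slow=7 fast=10: a[fast]=10≠a[slow]=9 write a[8]=10, slow++,fast++
slow=8 fast=11: a[fast]=10=a[slow] dup, fast++
slow=8 fast=12: a[fast]=12≠a[slow]=10 write a[9]=12, slow++,fast++
slow=9 fast=13: a[fast]=12=a[slow] dup, fast++
slow=9 fast=14: a[fast]=13≠a[slow]=12 write a[10]=13, slow++,fast++
slow=10 fast=15: a[fast]=14≠a[slow]=13 write a[11]=14, slow++,fast++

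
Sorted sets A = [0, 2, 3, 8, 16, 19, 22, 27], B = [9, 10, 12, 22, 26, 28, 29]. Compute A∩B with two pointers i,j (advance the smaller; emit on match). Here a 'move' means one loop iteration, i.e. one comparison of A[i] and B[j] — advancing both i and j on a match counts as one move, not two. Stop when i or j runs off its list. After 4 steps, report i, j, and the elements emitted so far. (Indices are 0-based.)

i=4, j=0, emitted=[]

i=0 j=0: 0<9, i++
i=1 j=0: 2<9, i++
i=2 j=0: 3<9, i++
i=3 j=0: 8<9, i++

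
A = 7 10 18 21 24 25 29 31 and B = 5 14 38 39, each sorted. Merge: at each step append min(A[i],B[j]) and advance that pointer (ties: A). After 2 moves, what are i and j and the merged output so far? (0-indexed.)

i=1, j=1, merged so far=[5, 7]

[i=0,j=0] A[i]=7>B[j]=5 take 5 → j++
[i=0,j=1] A[i]=7<=B[j]=14 take 7 → i++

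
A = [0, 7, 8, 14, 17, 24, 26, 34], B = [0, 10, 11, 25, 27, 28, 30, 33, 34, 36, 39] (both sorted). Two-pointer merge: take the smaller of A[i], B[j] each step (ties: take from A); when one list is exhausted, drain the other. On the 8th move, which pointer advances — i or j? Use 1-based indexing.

[i=1,j=1] A[i]=0<=B[j]=0 take 0 → i++
[i=2,j=1] A[i]=7>B[j]=0 take 0 → j++
[i=2,j=2] A[i]=7<=B[j]=10 take 7 → i++
[i=3,j=2] A[i]=8<=B[j]=10 take 8 → i++
[i=4,j=2] A[i]=14>B[j]=10 take 10 → j++
[i=4,j=3] A[i]=14>B[j]=11 take 11 → j++
[i=4,j=4] A[i]=14<=B[j]=25 take 14 → i++
[i=5,j=4] A[i]=17<=B[j]=25 take 17 → i++

i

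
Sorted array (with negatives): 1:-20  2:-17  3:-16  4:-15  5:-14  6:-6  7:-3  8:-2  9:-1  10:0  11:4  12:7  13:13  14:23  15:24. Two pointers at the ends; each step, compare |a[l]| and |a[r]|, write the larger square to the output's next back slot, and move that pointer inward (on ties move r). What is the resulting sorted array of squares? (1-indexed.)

[0, 1, 4, 9, 16, 36, 49, 169, 196, 225, 256, 289, 400, 529, 576]

[1,15] |-20|<=|24| out[15]=576 → r--
[1,14] |-20|<=|23| out[14]=529 → r--
[1,13] |-20|>|13| out[13]=400 → l++
[2,13] |-17|>|13| out[12]=289 → l++
[3,13] |-16|>|13| out[11]=256 → l++
[4,13] |-15|>|13| out[10]=225 → l++
[5,13] |-14|>|13| out[9]=196 → l++
[6,13] |-6|<=|13| out[8]=169 → r--
[6,12] |-6|<=|7| out[7]=49 → r--
[6,11] |-6|>|4| out[6]=36 → l++
[7,11] |-3|<=|4| out[5]=16 → r--
[7,10] |-3|>|0| out[4]=9 → l++
[8,10] |-2|>|0| out[3]=4 → l++
[9,10] |-1|>|0| out[2]=1 → l++
[10,10] |0|<=|0| out[1]=0 → r--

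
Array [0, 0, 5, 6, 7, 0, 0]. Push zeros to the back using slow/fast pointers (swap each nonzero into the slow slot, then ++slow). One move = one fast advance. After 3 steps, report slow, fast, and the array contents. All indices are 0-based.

slow=0 fast=0: a[fast]=0, fast++
slow=0 fast=1: a[fast]=0, fast++
slow=0 fast=2: a[fast]=5≠0 swap→a[0]=5, slow++,fast++

slow=1, fast=3, a=[5, 0, 0, 6, 7, 0, 0]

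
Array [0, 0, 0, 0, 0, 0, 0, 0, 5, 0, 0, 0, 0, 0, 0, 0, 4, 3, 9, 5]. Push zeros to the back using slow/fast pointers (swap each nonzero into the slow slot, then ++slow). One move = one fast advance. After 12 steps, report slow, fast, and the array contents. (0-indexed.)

slow=0 fast=0: a[fast]=0, fast++
slow=0 fast=1: a[fast]=0, fast++
slow=0 fast=2: a[fast]=0, fast++
slow=0 fast=3: a[fast]=0, fast++
slow=0 fast=4: a[fast]=0, fast++
slow=0 fast=5: a[fast]=0, fast++
slow=0 fast=6: a[fast]=0, fast++
slow=0 fast=7: a[fast]=0, fast++
slow=0 fast=8: a[fast]=5≠0 swap→a[0]=5, slow++,fast++
slow=1 fast=9: a[fast]=0, fast++
slow=1 fast=10: a[fast]=0, fast++
slow=1 fast=11: a[fast]=0, fast++

slow=1, fast=12, a=[5, 0, 0, 0, 0, 0, 0, 0, 0, 0, 0, 0, 0, 0, 0, 0, 4, 3, 9, 5]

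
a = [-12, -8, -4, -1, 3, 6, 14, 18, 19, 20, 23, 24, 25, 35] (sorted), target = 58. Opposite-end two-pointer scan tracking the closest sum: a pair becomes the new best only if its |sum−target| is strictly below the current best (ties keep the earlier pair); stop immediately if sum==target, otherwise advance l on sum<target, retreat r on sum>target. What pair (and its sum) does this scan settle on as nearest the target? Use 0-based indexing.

l=0 r=13: -12+35=23 d=35 *, l++
l=1 r=13: -8+35=27 d=31 *, l++
l=2 r=13: -4+35=31 d=27 *, l++
l=3 r=13: -1+35=34 d=24 *, l++
l=4 r=13: 3+35=38 d=20 *, l++
l=5 r=13: 6+35=41 d=17 *, l++
l=6 r=13: 14+35=49 d=9 *, l++
l=7 r=13: 18+35=53 d=5 *, l++
l=8 r=13: 19+35=54 d=4 *, l++
l=9 r=13: 20+35=55 d=3 *, l++
l=10 r=13: 23+35=58 d=0 *, stop

pair (23, 35) with sum 58 (|Δ|=0)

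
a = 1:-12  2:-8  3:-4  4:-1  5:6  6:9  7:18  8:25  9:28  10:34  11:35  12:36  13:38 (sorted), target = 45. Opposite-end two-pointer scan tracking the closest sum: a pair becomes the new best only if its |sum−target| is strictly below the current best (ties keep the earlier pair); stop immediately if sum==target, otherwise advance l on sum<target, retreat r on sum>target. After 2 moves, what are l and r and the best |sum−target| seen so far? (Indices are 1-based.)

l=3, r=13, best |Δ|=15

[1,13] -12+38=26 d=19 * → l++
[2,13] -8+38=30 d=15 * → l++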